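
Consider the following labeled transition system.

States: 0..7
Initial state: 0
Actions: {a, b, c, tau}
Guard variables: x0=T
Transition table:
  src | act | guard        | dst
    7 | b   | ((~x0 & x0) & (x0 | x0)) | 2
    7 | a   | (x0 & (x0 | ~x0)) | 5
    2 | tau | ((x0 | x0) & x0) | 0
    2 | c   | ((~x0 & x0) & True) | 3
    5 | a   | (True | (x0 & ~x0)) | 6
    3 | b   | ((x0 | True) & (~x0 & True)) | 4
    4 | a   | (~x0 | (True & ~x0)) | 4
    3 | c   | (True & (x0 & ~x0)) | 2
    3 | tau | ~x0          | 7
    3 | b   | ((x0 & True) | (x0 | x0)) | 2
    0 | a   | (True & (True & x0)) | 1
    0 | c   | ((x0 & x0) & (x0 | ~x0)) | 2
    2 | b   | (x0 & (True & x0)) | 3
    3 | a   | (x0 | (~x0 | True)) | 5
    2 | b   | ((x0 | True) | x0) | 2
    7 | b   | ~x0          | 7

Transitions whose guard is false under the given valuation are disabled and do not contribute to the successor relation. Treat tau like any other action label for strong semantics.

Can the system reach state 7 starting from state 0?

Guard filter leaves 9 enabled edge(s).
Layer 0: {0}
Layer 1: {1,2}  total {0,1,2}
Layer 2: {3}  total {0,1,2,3}
Layer 3: {5}  total {0,1,2,3,5}
Layer 4: {6}  total {0,1,2,3,5,6}
R = {0,1,2,3,5,6}

Answer: UNREACHABLE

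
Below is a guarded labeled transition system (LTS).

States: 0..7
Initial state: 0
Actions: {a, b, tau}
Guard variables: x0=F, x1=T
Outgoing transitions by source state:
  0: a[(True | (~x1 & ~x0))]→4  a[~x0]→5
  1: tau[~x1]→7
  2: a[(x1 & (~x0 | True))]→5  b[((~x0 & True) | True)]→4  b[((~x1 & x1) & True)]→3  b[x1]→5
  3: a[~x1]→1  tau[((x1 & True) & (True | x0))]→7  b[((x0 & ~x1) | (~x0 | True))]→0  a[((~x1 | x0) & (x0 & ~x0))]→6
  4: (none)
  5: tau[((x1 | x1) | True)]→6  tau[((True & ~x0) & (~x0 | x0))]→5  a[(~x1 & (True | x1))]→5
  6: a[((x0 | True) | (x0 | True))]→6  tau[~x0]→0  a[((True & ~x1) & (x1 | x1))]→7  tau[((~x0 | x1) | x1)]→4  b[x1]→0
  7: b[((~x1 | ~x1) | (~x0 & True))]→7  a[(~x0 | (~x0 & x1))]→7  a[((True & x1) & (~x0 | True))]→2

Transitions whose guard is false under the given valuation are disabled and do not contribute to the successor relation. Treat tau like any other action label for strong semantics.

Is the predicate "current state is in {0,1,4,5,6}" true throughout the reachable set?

Allowed set {0,1,4,5,6}
R = {0,4,5,6}
  0: ok
  4: ok
  5: ok
  6: ok

Answer: INVARIANT HOLDS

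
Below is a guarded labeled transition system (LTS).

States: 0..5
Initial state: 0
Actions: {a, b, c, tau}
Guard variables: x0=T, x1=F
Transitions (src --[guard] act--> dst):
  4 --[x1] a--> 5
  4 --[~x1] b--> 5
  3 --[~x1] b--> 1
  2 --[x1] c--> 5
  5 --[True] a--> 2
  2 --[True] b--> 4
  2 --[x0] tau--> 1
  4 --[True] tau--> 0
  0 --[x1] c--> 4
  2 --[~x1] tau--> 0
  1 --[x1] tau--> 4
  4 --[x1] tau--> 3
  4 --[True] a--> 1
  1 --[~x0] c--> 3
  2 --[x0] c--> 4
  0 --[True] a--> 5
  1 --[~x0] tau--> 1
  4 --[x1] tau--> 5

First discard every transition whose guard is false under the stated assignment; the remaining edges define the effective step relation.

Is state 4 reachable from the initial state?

Answer: REACHABLE

Trace:
10 transition(s) survive guard evaluation.
L0 = {0}
L1 = {5}  cumulative {0,5}
L2 = {2}  cumulative {0,2,5}
L3 = {1,4}  cumulative {0,1,2,4,5}
Reach set: {0,1,2,4,5}
witness 4: a·a·b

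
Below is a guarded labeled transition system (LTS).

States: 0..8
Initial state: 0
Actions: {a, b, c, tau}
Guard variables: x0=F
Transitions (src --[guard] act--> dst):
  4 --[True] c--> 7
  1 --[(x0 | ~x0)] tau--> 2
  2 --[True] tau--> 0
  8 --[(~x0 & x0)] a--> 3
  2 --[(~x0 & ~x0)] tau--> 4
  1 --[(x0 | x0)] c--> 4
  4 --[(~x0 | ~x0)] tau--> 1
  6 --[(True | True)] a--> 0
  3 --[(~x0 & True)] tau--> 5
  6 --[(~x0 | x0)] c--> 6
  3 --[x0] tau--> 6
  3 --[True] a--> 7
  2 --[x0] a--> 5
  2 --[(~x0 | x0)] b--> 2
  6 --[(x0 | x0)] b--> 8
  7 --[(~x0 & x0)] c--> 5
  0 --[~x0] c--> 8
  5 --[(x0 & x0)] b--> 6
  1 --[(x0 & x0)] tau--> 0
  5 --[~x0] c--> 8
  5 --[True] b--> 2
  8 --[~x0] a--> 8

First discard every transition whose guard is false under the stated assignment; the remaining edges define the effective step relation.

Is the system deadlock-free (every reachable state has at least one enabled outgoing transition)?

Reach set: {0,8}
  0: c→8  [1 exit(s)]
  8: a→8  [1 exit(s)]

Answer: DEADLOCK-FREE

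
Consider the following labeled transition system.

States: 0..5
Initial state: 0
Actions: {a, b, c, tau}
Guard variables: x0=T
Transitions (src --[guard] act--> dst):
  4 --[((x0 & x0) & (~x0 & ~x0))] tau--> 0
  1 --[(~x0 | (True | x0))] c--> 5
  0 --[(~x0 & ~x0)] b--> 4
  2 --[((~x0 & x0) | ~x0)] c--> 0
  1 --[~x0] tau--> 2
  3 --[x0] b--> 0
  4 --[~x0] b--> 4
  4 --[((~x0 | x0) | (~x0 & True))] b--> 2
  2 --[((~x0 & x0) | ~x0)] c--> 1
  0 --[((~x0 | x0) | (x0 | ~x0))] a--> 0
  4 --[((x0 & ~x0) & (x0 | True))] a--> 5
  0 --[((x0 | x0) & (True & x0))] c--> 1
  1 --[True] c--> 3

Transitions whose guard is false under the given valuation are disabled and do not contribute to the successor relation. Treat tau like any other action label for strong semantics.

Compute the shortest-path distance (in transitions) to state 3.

Answer: 2

Working:
Layered search for 3:
  L0 = {0}
  L1 = {1}
  L2 = {3,5}
first hit 3 at d=2 via c·c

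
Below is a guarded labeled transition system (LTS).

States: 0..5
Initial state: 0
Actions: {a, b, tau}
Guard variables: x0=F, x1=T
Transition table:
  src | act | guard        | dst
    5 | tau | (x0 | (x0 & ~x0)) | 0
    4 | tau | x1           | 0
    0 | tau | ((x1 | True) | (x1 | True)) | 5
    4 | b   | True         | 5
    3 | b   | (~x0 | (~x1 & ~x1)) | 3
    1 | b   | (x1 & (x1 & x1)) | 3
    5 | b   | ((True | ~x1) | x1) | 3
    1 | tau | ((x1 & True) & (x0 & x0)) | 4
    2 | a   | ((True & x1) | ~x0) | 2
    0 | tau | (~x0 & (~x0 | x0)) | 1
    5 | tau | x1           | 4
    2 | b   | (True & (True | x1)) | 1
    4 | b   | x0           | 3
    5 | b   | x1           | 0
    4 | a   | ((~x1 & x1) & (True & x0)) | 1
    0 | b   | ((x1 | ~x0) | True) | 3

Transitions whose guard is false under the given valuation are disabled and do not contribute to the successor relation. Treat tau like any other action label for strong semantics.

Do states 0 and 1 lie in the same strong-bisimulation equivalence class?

Refine partition for ~:
  π0 = {{0,1,2,3,4,5}}
  π1 = {{0,4,5},{1,3},{2}}
  π2 = {{0},{1,3},{2},{4},{5}}
Fixed point at round 3; 5 class(es).
class of 0: {0}; class of 1: {1,3}

Answer: NOT BISIMILAR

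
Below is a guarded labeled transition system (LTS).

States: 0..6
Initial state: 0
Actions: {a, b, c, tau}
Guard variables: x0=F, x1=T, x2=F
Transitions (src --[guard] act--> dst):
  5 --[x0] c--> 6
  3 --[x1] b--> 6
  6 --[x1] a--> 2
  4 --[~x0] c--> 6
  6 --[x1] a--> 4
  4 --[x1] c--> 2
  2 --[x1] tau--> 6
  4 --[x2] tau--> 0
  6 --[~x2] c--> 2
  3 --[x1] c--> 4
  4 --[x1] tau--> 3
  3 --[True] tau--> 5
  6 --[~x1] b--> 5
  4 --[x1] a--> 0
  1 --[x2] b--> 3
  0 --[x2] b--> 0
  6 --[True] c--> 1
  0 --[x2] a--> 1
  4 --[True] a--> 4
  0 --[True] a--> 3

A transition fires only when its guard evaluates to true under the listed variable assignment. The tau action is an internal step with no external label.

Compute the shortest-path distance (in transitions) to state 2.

Breadth-first toward 2:
  L0 = {0}
  L1 = {3}
  L2 = {4,5,6}
  L3 = {1,2}
2 enters at depth 3; path a·b·a

Answer: 3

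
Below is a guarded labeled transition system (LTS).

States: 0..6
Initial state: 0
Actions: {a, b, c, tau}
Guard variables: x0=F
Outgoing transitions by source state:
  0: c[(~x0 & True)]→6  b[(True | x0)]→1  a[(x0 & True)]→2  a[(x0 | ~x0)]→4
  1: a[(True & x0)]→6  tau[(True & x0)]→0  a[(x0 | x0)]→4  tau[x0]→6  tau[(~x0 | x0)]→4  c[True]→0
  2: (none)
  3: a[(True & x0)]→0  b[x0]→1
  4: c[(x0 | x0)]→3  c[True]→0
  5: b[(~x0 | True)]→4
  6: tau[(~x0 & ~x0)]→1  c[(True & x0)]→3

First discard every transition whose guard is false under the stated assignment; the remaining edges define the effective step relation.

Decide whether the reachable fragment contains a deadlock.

Answer: DEADLOCK-FREE

Trace:
Reachable = {0,1,4,6}
  0: a→4  b→1  c→6  [3 out]
  1: c→0  tau→4  [2 out]
  4: c→0  [1 out]
  6: tau→1  [1 out]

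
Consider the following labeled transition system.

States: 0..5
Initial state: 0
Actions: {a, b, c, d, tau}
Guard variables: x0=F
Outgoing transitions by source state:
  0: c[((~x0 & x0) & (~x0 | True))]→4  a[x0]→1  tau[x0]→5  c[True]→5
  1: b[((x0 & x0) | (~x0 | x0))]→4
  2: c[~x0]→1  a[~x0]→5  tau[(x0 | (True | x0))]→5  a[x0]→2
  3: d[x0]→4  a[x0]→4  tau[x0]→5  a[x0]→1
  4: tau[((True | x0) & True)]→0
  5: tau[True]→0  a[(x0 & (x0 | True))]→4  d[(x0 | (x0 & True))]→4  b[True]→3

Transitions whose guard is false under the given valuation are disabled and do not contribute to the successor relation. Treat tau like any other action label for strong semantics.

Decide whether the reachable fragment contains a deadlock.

Answer: DEADLOCK at state 3

Analysis:
Reachable = {0,3,5}
  0: c→5  [1 exit(s)]
  3: ∅  [deadlock]
  5: b→3  tau→0  [2 exit(s)]
Path to 3: c·b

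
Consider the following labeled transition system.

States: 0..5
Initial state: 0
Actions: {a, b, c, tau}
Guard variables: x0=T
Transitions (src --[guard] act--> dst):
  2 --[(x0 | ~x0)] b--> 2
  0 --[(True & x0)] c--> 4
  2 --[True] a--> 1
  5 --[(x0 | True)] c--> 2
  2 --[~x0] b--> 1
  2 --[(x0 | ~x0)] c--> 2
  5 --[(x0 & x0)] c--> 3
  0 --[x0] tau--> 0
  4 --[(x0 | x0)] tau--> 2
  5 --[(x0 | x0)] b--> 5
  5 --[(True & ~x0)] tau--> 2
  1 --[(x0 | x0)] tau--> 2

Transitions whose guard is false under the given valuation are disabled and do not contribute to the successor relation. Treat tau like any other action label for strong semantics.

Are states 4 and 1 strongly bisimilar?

Answer: BISIMILAR

Analysis:
Refine partition for ~:
  P[0] = {{0,1,2,3,4,5}}
  P[1] = {{0},{1,4},{2},{3},{5}}
stable after 2 split(s): 5 block(s)
class of 4: {1,4}; class of 1: {1,4}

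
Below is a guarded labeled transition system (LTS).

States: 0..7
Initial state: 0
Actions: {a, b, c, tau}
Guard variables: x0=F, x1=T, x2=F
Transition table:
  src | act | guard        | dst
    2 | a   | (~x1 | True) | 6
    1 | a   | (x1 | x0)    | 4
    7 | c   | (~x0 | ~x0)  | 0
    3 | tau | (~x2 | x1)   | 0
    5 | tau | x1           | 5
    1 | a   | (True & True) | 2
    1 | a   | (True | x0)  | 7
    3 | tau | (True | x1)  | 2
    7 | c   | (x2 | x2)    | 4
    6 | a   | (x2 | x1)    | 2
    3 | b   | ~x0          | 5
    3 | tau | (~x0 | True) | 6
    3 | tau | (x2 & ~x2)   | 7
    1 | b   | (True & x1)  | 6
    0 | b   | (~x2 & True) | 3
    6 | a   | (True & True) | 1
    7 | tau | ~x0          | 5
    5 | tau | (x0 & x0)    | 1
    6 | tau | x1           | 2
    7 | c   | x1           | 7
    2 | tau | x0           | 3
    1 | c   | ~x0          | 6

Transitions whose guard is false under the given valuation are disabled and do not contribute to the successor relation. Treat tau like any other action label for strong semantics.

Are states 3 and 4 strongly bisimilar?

Bisimulation quotient by refinement:
  P[0] = {{0,1,2,3,4,5,6,7}}
  P[1] = {{0},{1},{2},{3},{4},{5},{6},{7}}
stable after 2 split(s): 8 block(s)
3∈{3}, 4∈{4}

Answer: NOT BISIMILAR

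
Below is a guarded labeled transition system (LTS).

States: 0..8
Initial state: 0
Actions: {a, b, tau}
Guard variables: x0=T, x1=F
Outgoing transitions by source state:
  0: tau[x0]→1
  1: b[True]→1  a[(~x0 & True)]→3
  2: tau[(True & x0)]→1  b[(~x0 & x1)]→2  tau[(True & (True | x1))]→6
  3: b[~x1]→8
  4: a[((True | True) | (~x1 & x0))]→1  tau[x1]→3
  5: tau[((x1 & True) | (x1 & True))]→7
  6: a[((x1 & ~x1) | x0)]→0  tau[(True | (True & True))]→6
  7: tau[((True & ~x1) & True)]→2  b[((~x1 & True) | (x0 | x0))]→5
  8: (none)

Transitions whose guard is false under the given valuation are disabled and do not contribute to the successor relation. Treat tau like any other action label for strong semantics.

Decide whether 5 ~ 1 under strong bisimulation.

Refine partition for ~:
  P[0] = {{0,1,2,3,4,5,6,7,8}}
  P[1] = {{0,2},{1,3},{4},{5,8},{6},{7}}
  P[2] = {{0},{1},{2},{3},{4},{5,8},{6},{7}}
8 equivalence class(es) (converged in 3)
[5]={5,8}  [1]={1}

Answer: NOT BISIMILAR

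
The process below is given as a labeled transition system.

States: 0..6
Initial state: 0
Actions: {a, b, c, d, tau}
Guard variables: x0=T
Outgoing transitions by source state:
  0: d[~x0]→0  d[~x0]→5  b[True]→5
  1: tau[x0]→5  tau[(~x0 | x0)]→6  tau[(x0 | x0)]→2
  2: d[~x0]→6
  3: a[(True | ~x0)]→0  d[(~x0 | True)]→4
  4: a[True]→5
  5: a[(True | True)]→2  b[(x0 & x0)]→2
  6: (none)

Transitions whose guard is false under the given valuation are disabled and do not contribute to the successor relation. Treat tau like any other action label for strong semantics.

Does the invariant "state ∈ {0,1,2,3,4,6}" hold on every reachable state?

Inv-set: {0,1,2,3,4,6}
Reachable = {0,2,5}
  0: ok
  2: ok
  5: ✗ unsafe
counterexample path to 5: b

Answer: INVARIANT VIOLATED at state 5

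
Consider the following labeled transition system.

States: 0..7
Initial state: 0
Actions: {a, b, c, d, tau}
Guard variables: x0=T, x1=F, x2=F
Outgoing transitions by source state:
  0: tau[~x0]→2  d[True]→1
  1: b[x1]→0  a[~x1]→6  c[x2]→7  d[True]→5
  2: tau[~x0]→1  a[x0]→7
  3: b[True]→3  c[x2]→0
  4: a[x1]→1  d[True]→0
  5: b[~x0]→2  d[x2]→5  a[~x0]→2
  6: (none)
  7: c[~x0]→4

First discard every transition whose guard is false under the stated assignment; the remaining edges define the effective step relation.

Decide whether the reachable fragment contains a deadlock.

Answer: DEADLOCK at state 5

Analysis:
Reachable = {0,1,5,6}
  0: d→1  [1 exit(s)]
  1: a→6  d→5  [2 exit(s)]
  5: ∅  [deadlock]
  6: ∅  [deadlock]
Path to 5: d·d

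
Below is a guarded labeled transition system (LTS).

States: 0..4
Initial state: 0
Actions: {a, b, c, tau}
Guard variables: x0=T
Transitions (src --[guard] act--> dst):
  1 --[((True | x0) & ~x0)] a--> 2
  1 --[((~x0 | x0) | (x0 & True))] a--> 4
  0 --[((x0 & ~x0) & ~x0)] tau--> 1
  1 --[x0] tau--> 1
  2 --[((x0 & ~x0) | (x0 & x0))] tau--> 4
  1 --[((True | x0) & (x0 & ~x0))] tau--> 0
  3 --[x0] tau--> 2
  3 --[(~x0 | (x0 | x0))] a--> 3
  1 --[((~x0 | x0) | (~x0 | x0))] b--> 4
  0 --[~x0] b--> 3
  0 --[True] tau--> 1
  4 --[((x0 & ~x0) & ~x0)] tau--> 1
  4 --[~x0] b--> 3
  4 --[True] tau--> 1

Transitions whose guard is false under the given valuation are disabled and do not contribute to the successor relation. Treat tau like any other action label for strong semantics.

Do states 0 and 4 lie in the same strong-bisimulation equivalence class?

Answer: BISIMILAR

Analysis:
Compute ~ classes (split until stable):
  round 0: {{0,1,2,3,4}}
  round 1: {{0,2,4},{1},{3}}
  round 2: {{0,4},{1},{2},{3}}
4 equivalence class(es) (converged in 3)
0∈{0,4}, 4∈{0,4}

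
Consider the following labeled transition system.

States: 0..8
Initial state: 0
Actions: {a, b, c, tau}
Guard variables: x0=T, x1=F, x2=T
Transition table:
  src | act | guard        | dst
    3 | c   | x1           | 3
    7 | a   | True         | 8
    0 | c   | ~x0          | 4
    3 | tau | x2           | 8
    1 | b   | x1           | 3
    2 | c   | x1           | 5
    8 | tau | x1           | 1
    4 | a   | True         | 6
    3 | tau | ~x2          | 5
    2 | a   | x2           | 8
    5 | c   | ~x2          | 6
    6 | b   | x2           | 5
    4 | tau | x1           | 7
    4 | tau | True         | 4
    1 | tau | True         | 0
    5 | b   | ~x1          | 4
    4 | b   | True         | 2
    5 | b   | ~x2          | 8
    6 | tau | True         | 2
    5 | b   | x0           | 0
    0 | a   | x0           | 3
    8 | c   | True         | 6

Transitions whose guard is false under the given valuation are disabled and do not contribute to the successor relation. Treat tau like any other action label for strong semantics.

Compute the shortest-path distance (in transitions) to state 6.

Answer: 3

Working:
Layered search for 6:
  Layer 0: {0}
  Layer 1: {3}
  Layer 2: {8}
  Layer 3: {6}
first hit 6 at d=3 via a·tau·c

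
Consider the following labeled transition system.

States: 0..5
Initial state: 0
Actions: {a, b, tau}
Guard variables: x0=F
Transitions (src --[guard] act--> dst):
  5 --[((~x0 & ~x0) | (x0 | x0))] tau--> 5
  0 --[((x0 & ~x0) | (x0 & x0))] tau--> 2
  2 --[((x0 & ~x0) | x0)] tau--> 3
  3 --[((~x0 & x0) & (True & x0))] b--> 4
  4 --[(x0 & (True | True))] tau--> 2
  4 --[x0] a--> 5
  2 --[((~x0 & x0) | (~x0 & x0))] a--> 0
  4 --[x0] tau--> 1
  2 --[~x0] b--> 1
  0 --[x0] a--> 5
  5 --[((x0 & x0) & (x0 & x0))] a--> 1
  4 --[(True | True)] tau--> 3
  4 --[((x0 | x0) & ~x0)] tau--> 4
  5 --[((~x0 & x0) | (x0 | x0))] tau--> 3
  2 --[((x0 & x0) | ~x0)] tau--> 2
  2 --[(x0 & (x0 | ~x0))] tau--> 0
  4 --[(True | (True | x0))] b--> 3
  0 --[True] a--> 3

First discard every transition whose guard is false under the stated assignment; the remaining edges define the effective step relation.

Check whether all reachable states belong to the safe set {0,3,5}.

Safe = {0,3,5}
Reach set: {0,3}
  0: ✓
  3: ✓

Answer: INVARIANT HOLDS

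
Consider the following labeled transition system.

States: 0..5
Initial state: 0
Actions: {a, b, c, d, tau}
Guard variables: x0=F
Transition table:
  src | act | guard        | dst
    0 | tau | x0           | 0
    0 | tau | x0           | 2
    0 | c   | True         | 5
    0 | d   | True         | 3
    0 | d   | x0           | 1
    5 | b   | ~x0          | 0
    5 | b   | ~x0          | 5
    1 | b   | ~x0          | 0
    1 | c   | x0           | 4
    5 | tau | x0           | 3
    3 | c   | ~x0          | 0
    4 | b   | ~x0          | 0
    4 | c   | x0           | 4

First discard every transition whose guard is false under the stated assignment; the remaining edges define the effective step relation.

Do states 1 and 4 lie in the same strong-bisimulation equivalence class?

Answer: BISIMILAR

Trace:
Compute ~ classes (split until stable):
  round 0: {{0,1,2,3,4,5}}
  round 1: {{0},{1,4,5},{2},{3}}
  round 2: {{0},{1,4},{2},{3},{5}}
5 equivalence class(es) (converged in 3)
[1]={1,4}  [4]={1,4}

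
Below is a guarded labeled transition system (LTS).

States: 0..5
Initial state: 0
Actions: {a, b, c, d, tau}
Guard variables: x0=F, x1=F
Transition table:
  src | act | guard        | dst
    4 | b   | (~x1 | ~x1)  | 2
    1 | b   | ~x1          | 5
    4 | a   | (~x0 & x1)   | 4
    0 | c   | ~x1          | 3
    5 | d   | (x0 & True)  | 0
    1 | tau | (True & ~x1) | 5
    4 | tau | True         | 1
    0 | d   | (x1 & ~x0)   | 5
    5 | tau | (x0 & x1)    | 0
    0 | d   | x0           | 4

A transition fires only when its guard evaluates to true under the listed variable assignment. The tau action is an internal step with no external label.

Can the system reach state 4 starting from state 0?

After dropping false guards: 5 live edges.
Layer 0: {0}
Layer 1: {3}  cumulative {0,3}
Reachable = {0,3}

Answer: UNREACHABLE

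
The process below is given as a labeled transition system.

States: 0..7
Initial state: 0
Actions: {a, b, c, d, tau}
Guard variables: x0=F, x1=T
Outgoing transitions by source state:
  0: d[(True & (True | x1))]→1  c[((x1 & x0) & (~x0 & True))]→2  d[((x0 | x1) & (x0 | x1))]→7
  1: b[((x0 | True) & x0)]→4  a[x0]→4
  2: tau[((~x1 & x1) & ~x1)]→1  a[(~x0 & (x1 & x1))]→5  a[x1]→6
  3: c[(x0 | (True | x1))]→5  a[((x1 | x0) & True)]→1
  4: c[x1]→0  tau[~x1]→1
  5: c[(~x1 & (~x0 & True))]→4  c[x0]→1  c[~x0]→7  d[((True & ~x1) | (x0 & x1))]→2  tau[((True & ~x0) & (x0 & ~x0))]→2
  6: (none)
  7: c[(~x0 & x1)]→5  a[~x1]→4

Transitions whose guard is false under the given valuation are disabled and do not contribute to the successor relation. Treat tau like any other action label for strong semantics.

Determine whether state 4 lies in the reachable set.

Answer: UNREACHABLE

Trace:
Guard filter leaves 9 enabled edge(s).
depth 0: {0}
depth 1: {1,7}  now seen {0,1,7}
depth 2: {5}  now seen {0,1,5,7}
R = {0,1,5,7}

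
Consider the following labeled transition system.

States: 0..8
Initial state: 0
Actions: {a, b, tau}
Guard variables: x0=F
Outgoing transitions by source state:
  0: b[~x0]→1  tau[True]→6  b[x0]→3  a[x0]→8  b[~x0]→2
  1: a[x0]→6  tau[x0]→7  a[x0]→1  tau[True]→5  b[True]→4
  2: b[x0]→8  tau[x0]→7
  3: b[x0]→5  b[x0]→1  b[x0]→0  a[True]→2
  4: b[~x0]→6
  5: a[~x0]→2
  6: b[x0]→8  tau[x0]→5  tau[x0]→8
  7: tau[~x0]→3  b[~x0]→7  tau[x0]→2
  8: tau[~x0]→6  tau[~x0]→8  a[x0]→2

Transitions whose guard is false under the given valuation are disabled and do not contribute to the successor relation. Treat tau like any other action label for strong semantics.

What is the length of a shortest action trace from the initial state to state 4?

Breadth-first toward 4:
  L0 = {0}
  L1 = {1,2,6}
  L2 = {4,5}
first hit 4 at d=2 via b·b

Answer: 2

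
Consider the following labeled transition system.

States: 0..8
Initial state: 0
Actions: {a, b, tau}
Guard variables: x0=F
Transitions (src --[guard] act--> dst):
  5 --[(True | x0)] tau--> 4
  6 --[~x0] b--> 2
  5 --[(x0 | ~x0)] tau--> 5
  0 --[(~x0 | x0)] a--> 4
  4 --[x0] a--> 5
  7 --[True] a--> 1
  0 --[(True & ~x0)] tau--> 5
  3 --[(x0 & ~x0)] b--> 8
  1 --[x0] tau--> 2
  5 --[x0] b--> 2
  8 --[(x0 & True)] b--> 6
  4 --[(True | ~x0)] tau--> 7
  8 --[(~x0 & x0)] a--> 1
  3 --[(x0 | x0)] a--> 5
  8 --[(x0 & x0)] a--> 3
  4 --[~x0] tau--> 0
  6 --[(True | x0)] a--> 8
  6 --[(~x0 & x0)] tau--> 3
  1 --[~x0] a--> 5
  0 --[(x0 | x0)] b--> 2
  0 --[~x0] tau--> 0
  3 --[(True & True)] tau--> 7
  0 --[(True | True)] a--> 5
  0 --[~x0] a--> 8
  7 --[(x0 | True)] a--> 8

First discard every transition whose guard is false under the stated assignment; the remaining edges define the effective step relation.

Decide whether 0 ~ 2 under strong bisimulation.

Refine partition for ~:
  round 0: {{0,1,2,3,4,5,6,7,8}}
  round 1: {{0},{1,7},{2,8},{3,4,5},{6}}
  round 2: {{0},{1},{2,8},{3},{4},{5},{6},{7}}
8 equivalence class(es) (converged in 3)
0∈{0}, 2∈{2,8}

Answer: NOT BISIMILAR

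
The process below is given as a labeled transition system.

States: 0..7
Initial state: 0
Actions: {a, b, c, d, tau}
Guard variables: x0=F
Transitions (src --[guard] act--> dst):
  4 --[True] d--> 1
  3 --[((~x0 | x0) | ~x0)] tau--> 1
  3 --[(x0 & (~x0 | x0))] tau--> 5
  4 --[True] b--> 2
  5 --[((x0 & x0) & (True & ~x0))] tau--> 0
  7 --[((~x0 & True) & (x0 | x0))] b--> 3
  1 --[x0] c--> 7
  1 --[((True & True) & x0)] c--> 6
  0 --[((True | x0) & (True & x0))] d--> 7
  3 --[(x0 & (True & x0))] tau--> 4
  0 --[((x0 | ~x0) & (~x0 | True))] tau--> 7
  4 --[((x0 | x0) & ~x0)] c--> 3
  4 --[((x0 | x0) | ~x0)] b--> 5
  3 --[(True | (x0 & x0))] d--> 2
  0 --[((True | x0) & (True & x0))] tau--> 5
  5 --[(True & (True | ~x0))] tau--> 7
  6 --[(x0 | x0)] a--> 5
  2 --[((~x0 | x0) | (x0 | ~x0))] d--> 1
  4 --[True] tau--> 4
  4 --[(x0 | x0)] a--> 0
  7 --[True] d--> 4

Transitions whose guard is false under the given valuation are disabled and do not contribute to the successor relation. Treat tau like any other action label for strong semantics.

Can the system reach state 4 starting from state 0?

Answer: REACHABLE

Analysis:
Guard filter leaves 10 enabled edge(s).
L0 = {0}
L1 = {7}  total {0,7}
L2 = {4}  total {0,4,7}
L3 = {1,2,5}  total {0,1,2,4,5,7}
Reachable = {0,1,2,4,5,7}
witness 4: tau·d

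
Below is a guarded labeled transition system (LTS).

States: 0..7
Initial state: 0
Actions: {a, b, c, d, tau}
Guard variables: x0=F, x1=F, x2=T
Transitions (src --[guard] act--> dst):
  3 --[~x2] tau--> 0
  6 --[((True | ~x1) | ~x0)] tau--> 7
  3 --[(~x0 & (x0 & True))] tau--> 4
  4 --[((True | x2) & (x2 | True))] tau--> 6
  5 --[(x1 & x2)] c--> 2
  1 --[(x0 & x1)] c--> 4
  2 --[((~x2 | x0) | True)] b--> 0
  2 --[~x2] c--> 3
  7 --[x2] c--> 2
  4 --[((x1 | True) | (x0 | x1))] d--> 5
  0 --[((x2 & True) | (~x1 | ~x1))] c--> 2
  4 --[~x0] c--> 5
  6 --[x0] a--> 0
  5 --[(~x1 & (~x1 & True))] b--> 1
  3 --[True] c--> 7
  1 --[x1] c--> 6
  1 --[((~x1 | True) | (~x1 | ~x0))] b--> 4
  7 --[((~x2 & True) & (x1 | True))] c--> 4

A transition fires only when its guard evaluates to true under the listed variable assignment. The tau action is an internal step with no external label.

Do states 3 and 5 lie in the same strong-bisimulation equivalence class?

Answer: NOT BISIMILAR

Analysis:
Refine partition for ~:
  round 0: {{0,1,2,3,4,5,6,7}}
  round 1: {{0,3,7},{1,2,5},{4},{6}}
  round 2: {{0,7},{1},{2},{3},{4},{5},{6}}
7 equivalence class(es) (converged in 3)
[3]={3}  [5]={5}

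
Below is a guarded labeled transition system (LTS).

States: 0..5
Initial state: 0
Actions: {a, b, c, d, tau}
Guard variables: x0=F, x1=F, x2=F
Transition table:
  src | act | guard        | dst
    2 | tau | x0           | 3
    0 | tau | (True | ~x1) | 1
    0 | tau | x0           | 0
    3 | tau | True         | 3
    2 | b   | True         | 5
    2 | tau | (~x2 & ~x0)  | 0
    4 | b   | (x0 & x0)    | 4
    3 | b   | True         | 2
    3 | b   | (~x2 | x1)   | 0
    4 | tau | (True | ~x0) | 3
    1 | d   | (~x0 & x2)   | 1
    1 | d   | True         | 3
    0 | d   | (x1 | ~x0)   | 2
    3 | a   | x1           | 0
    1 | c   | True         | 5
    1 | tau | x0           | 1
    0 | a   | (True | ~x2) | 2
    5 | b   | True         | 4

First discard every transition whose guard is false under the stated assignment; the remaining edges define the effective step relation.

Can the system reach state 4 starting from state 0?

Answer: REACHABLE

Trace:
12 transition(s) survive guard evaluation.
depth 0: {0}
depth 1: {1,2}  cumulative {0,1,2}
depth 2: {3,5}  cumulative {0,1,2,3,5}
depth 3: {4}  cumulative {0,1,2,3,4,5}
Reach set: {0,1,2,3,4,5}
witness 4: tau·c·b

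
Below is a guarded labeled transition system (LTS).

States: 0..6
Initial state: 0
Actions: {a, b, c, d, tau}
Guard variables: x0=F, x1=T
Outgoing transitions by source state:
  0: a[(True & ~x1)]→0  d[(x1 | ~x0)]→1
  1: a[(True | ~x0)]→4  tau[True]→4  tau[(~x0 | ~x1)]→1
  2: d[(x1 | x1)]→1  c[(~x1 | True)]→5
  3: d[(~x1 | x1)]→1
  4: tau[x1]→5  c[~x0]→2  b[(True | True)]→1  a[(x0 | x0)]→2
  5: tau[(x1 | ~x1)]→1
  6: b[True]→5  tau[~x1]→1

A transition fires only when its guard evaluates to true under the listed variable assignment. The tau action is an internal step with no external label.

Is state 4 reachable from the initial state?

Answer: REACHABLE

Trace:
Guard filter leaves 12 enabled edge(s).
depth 0: {0}
depth 1: {1}  now seen {0,1}
depth 2: {4}  now seen {0,1,4}
depth 3: {2,5}  now seen {0,1,2,4,5}
R = {0,1,2,4,5}
trace reaching 4: d·a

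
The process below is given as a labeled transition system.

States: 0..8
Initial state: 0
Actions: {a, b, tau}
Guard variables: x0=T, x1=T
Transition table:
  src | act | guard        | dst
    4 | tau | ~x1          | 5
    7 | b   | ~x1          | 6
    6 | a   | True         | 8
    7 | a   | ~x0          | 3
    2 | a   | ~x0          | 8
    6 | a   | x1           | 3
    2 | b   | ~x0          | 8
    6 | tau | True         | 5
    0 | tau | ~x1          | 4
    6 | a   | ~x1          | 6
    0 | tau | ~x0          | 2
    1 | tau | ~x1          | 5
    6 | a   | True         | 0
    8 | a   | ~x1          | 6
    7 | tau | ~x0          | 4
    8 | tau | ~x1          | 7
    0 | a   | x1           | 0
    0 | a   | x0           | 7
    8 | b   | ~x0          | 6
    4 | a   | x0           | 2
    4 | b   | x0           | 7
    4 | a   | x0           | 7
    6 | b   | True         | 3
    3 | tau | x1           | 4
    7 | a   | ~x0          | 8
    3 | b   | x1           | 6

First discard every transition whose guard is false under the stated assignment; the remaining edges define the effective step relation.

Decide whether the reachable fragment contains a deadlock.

Reachable = {0,7}
  0: a→0  a→7  [2 exit(s)]
  7: ∅  [deadlock]
trace reaching 7: a

Answer: DEADLOCK at state 7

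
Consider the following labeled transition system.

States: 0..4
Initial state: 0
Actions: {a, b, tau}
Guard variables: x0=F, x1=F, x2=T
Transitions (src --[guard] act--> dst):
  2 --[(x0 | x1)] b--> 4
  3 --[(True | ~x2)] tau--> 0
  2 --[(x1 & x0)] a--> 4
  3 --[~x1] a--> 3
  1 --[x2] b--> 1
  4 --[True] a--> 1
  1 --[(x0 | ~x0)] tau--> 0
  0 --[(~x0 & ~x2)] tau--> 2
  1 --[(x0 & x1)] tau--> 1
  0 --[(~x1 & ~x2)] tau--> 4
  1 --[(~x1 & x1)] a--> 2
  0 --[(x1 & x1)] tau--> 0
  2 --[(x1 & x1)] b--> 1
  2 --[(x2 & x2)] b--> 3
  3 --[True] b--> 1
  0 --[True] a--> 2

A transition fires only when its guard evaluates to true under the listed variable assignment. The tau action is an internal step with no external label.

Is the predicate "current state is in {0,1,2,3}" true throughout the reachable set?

Answer: INVARIANT HOLDS

Working:
Safe = {0,1,2,3}
Reach set: {0,1,2,3}
  0: safe
  1: safe
  2: safe
  3: safe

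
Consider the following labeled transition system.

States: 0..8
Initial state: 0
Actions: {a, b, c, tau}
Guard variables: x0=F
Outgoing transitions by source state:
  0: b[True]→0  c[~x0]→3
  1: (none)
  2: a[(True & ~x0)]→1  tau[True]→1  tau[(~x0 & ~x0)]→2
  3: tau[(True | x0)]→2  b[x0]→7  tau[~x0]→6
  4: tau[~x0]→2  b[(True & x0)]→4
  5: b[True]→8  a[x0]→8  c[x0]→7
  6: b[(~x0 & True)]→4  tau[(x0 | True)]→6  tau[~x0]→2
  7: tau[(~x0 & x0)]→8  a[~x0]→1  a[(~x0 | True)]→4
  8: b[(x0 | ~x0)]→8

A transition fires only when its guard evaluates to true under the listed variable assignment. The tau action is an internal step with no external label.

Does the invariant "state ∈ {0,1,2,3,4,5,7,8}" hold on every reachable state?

Inv-set: {0,1,2,3,4,5,7,8}
R = {0,1,2,3,4,6}
  0: safe
  1: safe
  2: safe
  3: safe
  4: safe
  6: VIOLATES
reach 6 via c·tau — violates

Answer: INVARIANT VIOLATED at state 6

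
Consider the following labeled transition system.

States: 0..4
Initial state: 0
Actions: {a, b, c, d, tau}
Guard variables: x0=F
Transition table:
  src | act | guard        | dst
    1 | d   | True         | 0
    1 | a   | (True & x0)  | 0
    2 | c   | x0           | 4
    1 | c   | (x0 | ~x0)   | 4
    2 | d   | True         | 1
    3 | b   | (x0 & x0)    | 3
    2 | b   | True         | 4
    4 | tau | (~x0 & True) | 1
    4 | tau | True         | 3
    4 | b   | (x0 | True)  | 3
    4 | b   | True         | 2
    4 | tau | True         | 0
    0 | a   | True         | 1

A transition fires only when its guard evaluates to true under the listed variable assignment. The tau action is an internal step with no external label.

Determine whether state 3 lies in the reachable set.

Answer: REACHABLE

Trace:
10 transition(s) survive guard evaluation.
L0 = {0}
L1 = {1}  total {0,1}
L2 = {4}  total {0,1,4}
L3 = {2,3}  total {0,1,2,3,4}
Reachable = {0,1,2,3,4}
witness 3: a·c·tau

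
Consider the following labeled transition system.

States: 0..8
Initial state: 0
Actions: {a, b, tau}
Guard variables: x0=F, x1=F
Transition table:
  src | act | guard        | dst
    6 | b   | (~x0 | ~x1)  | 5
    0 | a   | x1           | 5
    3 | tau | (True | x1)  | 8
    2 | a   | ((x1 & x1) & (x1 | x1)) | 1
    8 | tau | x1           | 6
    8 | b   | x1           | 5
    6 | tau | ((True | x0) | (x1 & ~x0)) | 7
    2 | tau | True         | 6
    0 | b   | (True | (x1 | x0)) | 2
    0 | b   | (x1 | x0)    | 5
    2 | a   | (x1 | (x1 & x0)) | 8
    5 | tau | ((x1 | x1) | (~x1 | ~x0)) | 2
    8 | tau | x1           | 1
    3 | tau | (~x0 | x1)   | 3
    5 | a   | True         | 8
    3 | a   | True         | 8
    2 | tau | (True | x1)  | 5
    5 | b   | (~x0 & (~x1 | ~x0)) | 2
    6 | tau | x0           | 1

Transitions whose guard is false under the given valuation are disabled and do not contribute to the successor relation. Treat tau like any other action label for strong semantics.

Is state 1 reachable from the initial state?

Answer: UNREACHABLE

Analysis:
Guard filter leaves 11 enabled edge(s).
L0 = {0}
L1 = {2}  total {0,2}
L2 = {5,6}  total {0,2,5,6}
L3 = {7,8}  total {0,2,5,6,7,8}
R = {0,2,5,6,7,8}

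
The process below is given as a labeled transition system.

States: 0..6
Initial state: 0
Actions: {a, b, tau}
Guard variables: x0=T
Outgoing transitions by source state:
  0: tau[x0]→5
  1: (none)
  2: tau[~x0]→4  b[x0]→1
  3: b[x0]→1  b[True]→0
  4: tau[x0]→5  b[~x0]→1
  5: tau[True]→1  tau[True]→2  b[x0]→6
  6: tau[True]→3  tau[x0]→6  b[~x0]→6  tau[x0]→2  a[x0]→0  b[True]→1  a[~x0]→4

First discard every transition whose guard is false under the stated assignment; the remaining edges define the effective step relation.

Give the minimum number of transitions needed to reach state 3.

Breadth-first toward 3:
  L0 = {0}
  L1 = {5}
  L2 = {1,2,6}
  L3 = {3}
depth(3)=3, e.g. tau·b·tau

Answer: 3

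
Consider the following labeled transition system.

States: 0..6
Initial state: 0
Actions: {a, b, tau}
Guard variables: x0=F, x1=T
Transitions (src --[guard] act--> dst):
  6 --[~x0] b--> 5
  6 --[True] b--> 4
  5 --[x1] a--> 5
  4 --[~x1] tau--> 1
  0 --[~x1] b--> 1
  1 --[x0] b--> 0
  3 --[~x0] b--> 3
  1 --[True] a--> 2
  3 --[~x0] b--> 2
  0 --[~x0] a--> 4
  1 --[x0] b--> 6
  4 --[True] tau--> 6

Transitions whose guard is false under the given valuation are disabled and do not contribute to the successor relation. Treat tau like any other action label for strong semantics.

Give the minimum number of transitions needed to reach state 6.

Layered search for 6:
  depth 0: {0}
  depth 1: {4}
  depth 2: {6}
first hit 6 at d=2 via a·tau

Answer: 2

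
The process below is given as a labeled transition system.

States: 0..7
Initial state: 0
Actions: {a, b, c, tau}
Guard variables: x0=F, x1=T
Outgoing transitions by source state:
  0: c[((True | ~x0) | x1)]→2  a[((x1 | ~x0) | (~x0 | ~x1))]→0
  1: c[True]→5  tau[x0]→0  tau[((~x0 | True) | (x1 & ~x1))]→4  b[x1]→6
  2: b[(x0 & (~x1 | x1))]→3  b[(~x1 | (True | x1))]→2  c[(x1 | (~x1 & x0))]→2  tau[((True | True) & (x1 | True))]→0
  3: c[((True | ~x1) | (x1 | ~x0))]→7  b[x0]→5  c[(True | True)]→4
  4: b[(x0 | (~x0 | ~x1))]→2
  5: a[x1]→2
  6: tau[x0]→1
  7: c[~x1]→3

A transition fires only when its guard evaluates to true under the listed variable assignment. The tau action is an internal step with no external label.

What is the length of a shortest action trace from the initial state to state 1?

Layered search for 1:
  L0 = {0}
  L1 = {2}
1 never appears.

Answer: UNREACHABLE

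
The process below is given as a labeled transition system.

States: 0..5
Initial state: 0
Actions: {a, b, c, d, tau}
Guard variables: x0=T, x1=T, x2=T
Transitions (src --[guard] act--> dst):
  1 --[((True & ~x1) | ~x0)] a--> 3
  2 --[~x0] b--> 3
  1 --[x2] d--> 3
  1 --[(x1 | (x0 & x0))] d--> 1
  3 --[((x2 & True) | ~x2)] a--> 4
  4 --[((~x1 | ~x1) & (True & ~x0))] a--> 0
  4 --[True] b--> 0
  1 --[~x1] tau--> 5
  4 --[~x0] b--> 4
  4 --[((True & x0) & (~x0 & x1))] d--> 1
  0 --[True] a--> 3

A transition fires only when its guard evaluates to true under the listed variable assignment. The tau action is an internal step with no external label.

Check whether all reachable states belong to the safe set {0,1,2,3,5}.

Answer: INVARIANT VIOLATED at state 4

Working:
Inv-set: {0,1,2,3,5}
R = {0,3,4}
  0: ✓
  3: ✓
  4: VIOLATES
witness against invariant: a·a → 4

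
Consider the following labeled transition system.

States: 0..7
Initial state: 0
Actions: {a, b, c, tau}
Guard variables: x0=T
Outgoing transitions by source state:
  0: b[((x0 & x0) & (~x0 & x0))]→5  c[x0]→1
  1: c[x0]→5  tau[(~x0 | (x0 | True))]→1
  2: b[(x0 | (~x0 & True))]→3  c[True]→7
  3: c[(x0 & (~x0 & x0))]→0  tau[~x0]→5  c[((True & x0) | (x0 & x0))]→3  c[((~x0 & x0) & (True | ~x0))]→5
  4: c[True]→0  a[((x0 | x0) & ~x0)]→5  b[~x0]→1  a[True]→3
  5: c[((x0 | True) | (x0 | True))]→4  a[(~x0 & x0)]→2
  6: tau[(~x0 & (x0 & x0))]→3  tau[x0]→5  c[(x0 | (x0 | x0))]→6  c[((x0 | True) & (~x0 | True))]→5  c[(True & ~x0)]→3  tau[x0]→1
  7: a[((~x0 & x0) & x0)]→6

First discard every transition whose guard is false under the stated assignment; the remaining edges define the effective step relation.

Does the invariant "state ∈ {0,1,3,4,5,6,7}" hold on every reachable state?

Allowed set {0,1,3,4,5,6,7}
Reach set: {0,1,3,4,5}
  0: ✓
  1: ✓
  3: ✓
  4: ✓
  5: ✓

Answer: INVARIANT HOLDS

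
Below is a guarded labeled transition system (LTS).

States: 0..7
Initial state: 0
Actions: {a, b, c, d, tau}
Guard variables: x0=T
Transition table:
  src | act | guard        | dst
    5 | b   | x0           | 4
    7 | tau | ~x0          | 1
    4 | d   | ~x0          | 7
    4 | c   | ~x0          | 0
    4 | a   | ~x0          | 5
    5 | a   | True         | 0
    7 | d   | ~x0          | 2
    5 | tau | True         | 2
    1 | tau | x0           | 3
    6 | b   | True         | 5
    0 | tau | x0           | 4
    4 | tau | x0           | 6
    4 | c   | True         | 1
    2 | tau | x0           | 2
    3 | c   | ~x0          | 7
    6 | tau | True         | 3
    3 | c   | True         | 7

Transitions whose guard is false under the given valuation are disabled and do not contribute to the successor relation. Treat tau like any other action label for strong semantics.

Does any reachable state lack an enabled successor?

R = {0,1,2,3,4,5,6,7}
  0: tau→4  [1 exit(s)]
  1: tau→3  [1 exit(s)]
  2: tau→2  [1 exit(s)]
  3: c→7  [1 exit(s)]
  4: c→1  tau→6  [2 exit(s)]
  5: a→0  b→4  tau→2  [3 exit(s)]
  6: b→5  tau→3  [2 exit(s)]
  7: ∅  [STUCK]
trace reaching 7: tau·tau·tau·c

Answer: DEADLOCK at state 7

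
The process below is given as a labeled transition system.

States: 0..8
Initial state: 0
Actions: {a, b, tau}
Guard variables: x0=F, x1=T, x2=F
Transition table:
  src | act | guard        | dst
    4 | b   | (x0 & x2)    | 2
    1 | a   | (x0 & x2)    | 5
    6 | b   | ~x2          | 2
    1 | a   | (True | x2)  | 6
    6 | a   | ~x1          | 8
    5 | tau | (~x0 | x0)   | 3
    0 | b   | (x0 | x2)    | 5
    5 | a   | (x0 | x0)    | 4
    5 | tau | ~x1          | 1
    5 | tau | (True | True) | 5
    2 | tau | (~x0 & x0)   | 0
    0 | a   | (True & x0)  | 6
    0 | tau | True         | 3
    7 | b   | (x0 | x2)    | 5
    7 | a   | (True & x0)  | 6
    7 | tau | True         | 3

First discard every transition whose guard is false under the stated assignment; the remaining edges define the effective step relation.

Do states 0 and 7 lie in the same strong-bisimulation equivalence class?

Answer: BISIMILAR

Trace:
Bisimulation quotient by refinement:
  P[0] = {{0,1,2,3,4,5,6,7,8}}
  P[1] = {{0,5,7},{1},{2,3,4,8},{6}}
  P[2] = {{0,7},{1},{2,3,4,8},{5},{6}}
stable after 3 split(s): 5 block(s)
[0]={0,7}  [7]={0,7}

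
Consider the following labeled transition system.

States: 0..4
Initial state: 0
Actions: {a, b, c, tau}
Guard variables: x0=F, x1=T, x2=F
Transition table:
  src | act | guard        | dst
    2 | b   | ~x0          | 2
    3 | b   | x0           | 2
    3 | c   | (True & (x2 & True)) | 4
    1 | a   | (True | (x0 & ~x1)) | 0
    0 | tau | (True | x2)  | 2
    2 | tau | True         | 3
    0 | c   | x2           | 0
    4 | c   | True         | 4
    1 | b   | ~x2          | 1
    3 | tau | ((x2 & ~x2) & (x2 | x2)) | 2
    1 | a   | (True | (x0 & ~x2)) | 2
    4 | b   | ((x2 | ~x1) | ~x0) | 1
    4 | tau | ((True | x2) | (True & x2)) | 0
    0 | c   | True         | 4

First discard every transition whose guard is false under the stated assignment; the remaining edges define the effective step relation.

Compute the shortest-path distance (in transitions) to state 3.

BFS to 3:
  L0 = {0}
  L1 = {2,4}
  L2 = {1,3}
depth(3)=2, e.g. tau·tau

Answer: 2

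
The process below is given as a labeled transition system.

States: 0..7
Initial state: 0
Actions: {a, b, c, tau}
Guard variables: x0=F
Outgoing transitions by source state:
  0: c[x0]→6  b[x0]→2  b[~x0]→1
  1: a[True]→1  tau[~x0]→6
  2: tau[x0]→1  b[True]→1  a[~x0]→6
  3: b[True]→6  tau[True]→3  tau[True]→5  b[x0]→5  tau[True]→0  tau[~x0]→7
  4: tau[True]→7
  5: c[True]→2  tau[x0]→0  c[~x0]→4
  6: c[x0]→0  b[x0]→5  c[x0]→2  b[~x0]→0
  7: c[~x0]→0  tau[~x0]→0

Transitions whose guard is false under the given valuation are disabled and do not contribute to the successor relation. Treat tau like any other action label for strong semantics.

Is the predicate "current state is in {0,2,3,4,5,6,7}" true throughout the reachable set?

Allowed set {0,2,3,4,5,6,7}
Reachable = {0,1,6}
  0: ✓
  1: VIOLATES
  6: ✓
witness against invariant: b → 1

Answer: INVARIANT VIOLATED at state 1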